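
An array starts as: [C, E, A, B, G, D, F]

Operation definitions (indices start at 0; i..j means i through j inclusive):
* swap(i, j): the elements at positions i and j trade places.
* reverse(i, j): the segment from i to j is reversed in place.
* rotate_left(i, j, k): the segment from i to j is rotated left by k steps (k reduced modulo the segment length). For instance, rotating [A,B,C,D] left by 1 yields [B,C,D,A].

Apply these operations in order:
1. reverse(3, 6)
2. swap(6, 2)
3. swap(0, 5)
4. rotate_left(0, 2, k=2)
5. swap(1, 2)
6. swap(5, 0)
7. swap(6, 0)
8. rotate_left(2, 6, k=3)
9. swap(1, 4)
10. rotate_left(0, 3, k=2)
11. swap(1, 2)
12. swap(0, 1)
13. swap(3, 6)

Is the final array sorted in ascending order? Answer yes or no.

Answer: yes

Derivation:
After 1 (reverse(3, 6)): [C, E, A, F, D, G, B]
After 2 (swap(6, 2)): [C, E, B, F, D, G, A]
After 3 (swap(0, 5)): [G, E, B, F, D, C, A]
After 4 (rotate_left(0, 2, k=2)): [B, G, E, F, D, C, A]
After 5 (swap(1, 2)): [B, E, G, F, D, C, A]
After 6 (swap(5, 0)): [C, E, G, F, D, B, A]
After 7 (swap(6, 0)): [A, E, G, F, D, B, C]
After 8 (rotate_left(2, 6, k=3)): [A, E, B, C, G, F, D]
After 9 (swap(1, 4)): [A, G, B, C, E, F, D]
After 10 (rotate_left(0, 3, k=2)): [B, C, A, G, E, F, D]
After 11 (swap(1, 2)): [B, A, C, G, E, F, D]
After 12 (swap(0, 1)): [A, B, C, G, E, F, D]
After 13 (swap(3, 6)): [A, B, C, D, E, F, G]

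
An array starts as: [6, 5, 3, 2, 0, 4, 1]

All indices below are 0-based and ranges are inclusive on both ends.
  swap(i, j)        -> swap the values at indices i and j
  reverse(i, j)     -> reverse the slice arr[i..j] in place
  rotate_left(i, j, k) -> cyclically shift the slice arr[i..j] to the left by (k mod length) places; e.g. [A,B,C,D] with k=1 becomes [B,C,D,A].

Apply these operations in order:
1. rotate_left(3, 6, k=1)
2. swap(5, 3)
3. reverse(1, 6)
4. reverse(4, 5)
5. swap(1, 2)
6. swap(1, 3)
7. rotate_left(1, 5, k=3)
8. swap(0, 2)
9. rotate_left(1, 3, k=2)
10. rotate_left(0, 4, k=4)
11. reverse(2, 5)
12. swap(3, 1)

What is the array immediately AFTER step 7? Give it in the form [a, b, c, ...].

After 1 (rotate_left(3, 6, k=1)): [6, 5, 3, 0, 4, 1, 2]
After 2 (swap(5, 3)): [6, 5, 3, 1, 4, 0, 2]
After 3 (reverse(1, 6)): [6, 2, 0, 4, 1, 3, 5]
After 4 (reverse(4, 5)): [6, 2, 0, 4, 3, 1, 5]
After 5 (swap(1, 2)): [6, 0, 2, 4, 3, 1, 5]
After 6 (swap(1, 3)): [6, 4, 2, 0, 3, 1, 5]
After 7 (rotate_left(1, 5, k=3)): [6, 3, 1, 4, 2, 0, 5]

Answer: [6, 3, 1, 4, 2, 0, 5]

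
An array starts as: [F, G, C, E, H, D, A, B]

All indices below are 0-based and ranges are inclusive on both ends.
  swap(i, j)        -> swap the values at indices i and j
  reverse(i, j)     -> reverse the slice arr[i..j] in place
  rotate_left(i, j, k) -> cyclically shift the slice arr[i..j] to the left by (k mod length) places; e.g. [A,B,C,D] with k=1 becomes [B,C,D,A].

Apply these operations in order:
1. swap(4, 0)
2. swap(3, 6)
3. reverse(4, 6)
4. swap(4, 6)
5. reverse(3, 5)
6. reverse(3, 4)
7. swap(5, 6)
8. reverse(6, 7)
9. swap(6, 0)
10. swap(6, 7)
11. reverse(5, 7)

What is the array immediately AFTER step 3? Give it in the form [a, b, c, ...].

After 1 (swap(4, 0)): [H, G, C, E, F, D, A, B]
After 2 (swap(3, 6)): [H, G, C, A, F, D, E, B]
After 3 (reverse(4, 6)): [H, G, C, A, E, D, F, B]

Answer: [H, G, C, A, E, D, F, B]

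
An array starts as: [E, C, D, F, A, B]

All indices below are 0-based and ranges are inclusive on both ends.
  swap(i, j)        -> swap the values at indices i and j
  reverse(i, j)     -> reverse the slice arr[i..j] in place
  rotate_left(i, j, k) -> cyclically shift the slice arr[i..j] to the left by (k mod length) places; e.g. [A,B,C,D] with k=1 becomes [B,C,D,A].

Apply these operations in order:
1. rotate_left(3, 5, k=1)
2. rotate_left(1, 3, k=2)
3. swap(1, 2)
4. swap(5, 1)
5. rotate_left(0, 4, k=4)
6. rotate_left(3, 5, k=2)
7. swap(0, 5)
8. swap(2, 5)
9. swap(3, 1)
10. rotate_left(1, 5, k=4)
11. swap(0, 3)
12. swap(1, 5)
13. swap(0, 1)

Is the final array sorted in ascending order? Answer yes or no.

Answer: yes

Derivation:
After 1 (rotate_left(3, 5, k=1)): [E, C, D, A, B, F]
After 2 (rotate_left(1, 3, k=2)): [E, A, C, D, B, F]
After 3 (swap(1, 2)): [E, C, A, D, B, F]
After 4 (swap(5, 1)): [E, F, A, D, B, C]
After 5 (rotate_left(0, 4, k=4)): [B, E, F, A, D, C]
After 6 (rotate_left(3, 5, k=2)): [B, E, F, C, A, D]
After 7 (swap(0, 5)): [D, E, F, C, A, B]
After 8 (swap(2, 5)): [D, E, B, C, A, F]
After 9 (swap(3, 1)): [D, C, B, E, A, F]
After 10 (rotate_left(1, 5, k=4)): [D, F, C, B, E, A]
After 11 (swap(0, 3)): [B, F, C, D, E, A]
After 12 (swap(1, 5)): [B, A, C, D, E, F]
After 13 (swap(0, 1)): [A, B, C, D, E, F]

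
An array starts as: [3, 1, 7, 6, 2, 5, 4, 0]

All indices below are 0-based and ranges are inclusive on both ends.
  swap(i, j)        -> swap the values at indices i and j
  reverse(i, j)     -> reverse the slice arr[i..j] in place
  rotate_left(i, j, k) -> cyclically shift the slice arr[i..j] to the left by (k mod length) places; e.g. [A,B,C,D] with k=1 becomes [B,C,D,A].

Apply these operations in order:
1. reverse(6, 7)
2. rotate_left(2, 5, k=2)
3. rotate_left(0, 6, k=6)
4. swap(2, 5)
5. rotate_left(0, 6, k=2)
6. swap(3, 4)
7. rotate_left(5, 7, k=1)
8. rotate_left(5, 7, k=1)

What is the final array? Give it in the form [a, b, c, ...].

Answer: [7, 2, 5, 6, 1, 4, 0, 3]

Derivation:
After 1 (reverse(6, 7)): [3, 1, 7, 6, 2, 5, 0, 4]
After 2 (rotate_left(2, 5, k=2)): [3, 1, 2, 5, 7, 6, 0, 4]
After 3 (rotate_left(0, 6, k=6)): [0, 3, 1, 2, 5, 7, 6, 4]
After 4 (swap(2, 5)): [0, 3, 7, 2, 5, 1, 6, 4]
After 5 (rotate_left(0, 6, k=2)): [7, 2, 5, 1, 6, 0, 3, 4]
After 6 (swap(3, 4)): [7, 2, 5, 6, 1, 0, 3, 4]
After 7 (rotate_left(5, 7, k=1)): [7, 2, 5, 6, 1, 3, 4, 0]
After 8 (rotate_left(5, 7, k=1)): [7, 2, 5, 6, 1, 4, 0, 3]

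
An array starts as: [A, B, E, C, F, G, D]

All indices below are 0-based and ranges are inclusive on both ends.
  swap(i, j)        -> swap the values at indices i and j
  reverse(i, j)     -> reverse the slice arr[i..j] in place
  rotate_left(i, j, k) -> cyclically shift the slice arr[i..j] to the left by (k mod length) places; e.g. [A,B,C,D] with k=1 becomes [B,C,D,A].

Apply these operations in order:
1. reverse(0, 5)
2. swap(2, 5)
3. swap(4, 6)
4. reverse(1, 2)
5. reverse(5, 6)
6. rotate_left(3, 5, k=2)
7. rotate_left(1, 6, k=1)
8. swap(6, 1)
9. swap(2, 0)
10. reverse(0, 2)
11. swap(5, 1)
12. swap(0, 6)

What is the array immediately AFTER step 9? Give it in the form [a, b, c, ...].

After 1 (reverse(0, 5)): [G, F, C, E, B, A, D]
After 2 (swap(2, 5)): [G, F, A, E, B, C, D]
After 3 (swap(4, 6)): [G, F, A, E, D, C, B]
After 4 (reverse(1, 2)): [G, A, F, E, D, C, B]
After 5 (reverse(5, 6)): [G, A, F, E, D, B, C]
After 6 (rotate_left(3, 5, k=2)): [G, A, F, B, E, D, C]
After 7 (rotate_left(1, 6, k=1)): [G, F, B, E, D, C, A]
After 8 (swap(6, 1)): [G, A, B, E, D, C, F]
After 9 (swap(2, 0)): [B, A, G, E, D, C, F]

Answer: [B, A, G, E, D, C, F]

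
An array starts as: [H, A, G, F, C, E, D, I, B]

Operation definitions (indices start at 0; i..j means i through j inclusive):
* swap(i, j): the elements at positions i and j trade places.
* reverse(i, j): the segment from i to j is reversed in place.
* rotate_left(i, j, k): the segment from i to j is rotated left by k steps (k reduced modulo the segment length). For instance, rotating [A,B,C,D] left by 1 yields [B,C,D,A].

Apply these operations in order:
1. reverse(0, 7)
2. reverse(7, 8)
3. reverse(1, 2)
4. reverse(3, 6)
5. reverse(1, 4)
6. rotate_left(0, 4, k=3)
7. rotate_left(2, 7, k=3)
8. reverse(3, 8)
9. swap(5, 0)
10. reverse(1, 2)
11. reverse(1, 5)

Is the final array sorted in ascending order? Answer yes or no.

Answer: no

Derivation:
After 1 (reverse(0, 7)): [I, D, E, C, F, G, A, H, B]
After 2 (reverse(7, 8)): [I, D, E, C, F, G, A, B, H]
After 3 (reverse(1, 2)): [I, E, D, C, F, G, A, B, H]
After 4 (reverse(3, 6)): [I, E, D, A, G, F, C, B, H]
After 5 (reverse(1, 4)): [I, G, A, D, E, F, C, B, H]
After 6 (rotate_left(0, 4, k=3)): [D, E, I, G, A, F, C, B, H]
After 7 (rotate_left(2, 7, k=3)): [D, E, F, C, B, I, G, A, H]
After 8 (reverse(3, 8)): [D, E, F, H, A, G, I, B, C]
After 9 (swap(5, 0)): [G, E, F, H, A, D, I, B, C]
After 10 (reverse(1, 2)): [G, F, E, H, A, D, I, B, C]
After 11 (reverse(1, 5)): [G, D, A, H, E, F, I, B, C]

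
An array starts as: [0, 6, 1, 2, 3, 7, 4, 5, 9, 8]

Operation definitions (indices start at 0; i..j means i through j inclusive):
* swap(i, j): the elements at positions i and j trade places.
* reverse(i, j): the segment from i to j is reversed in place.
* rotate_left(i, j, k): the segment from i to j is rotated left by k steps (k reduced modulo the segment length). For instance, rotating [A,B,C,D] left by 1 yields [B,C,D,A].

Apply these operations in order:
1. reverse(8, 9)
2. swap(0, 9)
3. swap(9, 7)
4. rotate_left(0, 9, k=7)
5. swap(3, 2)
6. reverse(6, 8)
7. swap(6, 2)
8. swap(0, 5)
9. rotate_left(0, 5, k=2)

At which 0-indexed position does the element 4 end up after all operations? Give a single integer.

Answer: 9

Derivation:
After 1 (reverse(8, 9)): [0, 6, 1, 2, 3, 7, 4, 5, 8, 9]
After 2 (swap(0, 9)): [9, 6, 1, 2, 3, 7, 4, 5, 8, 0]
After 3 (swap(9, 7)): [9, 6, 1, 2, 3, 7, 4, 0, 8, 5]
After 4 (rotate_left(0, 9, k=7)): [0, 8, 5, 9, 6, 1, 2, 3, 7, 4]
After 5 (swap(3, 2)): [0, 8, 9, 5, 6, 1, 2, 3, 7, 4]
After 6 (reverse(6, 8)): [0, 8, 9, 5, 6, 1, 7, 3, 2, 4]
After 7 (swap(6, 2)): [0, 8, 7, 5, 6, 1, 9, 3, 2, 4]
After 8 (swap(0, 5)): [1, 8, 7, 5, 6, 0, 9, 3, 2, 4]
After 9 (rotate_left(0, 5, k=2)): [7, 5, 6, 0, 1, 8, 9, 3, 2, 4]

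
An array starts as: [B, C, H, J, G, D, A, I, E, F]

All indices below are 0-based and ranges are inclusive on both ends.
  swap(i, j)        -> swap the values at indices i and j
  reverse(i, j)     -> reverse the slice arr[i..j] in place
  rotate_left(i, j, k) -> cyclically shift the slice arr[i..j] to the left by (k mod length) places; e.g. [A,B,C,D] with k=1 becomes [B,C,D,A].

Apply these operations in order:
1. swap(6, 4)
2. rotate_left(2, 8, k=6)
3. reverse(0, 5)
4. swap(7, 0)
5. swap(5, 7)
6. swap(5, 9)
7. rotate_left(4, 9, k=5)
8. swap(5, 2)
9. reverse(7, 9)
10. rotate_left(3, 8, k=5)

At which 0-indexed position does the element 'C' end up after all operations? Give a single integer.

After 1 (swap(6, 4)): [B, C, H, J, A, D, G, I, E, F]
After 2 (rotate_left(2, 8, k=6)): [B, C, E, H, J, A, D, G, I, F]
After 3 (reverse(0, 5)): [A, J, H, E, C, B, D, G, I, F]
After 4 (swap(7, 0)): [G, J, H, E, C, B, D, A, I, F]
After 5 (swap(5, 7)): [G, J, H, E, C, A, D, B, I, F]
After 6 (swap(5, 9)): [G, J, H, E, C, F, D, B, I, A]
After 7 (rotate_left(4, 9, k=5)): [G, J, H, E, A, C, F, D, B, I]
After 8 (swap(5, 2)): [G, J, C, E, A, H, F, D, B, I]
After 9 (reverse(7, 9)): [G, J, C, E, A, H, F, I, B, D]
After 10 (rotate_left(3, 8, k=5)): [G, J, C, B, E, A, H, F, I, D]

Answer: 2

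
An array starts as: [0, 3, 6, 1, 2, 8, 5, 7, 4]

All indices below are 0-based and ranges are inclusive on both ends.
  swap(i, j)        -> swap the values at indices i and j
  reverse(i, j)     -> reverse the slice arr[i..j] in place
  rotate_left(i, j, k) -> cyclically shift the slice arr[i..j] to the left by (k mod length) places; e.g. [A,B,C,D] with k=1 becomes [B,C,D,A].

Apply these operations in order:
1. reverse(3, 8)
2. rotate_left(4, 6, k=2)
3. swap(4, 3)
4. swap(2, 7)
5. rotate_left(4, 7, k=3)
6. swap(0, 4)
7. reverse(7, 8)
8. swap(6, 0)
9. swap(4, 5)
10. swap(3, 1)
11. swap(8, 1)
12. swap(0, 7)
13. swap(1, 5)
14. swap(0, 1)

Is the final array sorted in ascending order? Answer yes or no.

After 1 (reverse(3, 8)): [0, 3, 6, 4, 7, 5, 8, 2, 1]
After 2 (rotate_left(4, 6, k=2)): [0, 3, 6, 4, 8, 7, 5, 2, 1]
After 3 (swap(4, 3)): [0, 3, 6, 8, 4, 7, 5, 2, 1]
After 4 (swap(2, 7)): [0, 3, 2, 8, 4, 7, 5, 6, 1]
After 5 (rotate_left(4, 7, k=3)): [0, 3, 2, 8, 6, 4, 7, 5, 1]
After 6 (swap(0, 4)): [6, 3, 2, 8, 0, 4, 7, 5, 1]
After 7 (reverse(7, 8)): [6, 3, 2, 8, 0, 4, 7, 1, 5]
After 8 (swap(6, 0)): [7, 3, 2, 8, 0, 4, 6, 1, 5]
After 9 (swap(4, 5)): [7, 3, 2, 8, 4, 0, 6, 1, 5]
After 10 (swap(3, 1)): [7, 8, 2, 3, 4, 0, 6, 1, 5]
After 11 (swap(8, 1)): [7, 5, 2, 3, 4, 0, 6, 1, 8]
After 12 (swap(0, 7)): [1, 5, 2, 3, 4, 0, 6, 7, 8]
After 13 (swap(1, 5)): [1, 0, 2, 3, 4, 5, 6, 7, 8]
After 14 (swap(0, 1)): [0, 1, 2, 3, 4, 5, 6, 7, 8]

Answer: yes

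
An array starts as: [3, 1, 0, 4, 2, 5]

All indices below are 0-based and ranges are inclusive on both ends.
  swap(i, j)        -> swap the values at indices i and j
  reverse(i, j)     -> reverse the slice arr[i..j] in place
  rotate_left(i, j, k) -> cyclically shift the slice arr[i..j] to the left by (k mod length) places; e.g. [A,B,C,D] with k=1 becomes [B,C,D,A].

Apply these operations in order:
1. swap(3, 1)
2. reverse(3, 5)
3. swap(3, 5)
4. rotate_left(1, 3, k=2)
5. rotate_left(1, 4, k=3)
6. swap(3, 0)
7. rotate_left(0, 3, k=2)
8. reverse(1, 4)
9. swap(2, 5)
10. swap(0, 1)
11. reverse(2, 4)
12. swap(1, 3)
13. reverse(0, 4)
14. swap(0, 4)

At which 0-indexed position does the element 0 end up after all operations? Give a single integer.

After 1 (swap(3, 1)): [3, 4, 0, 1, 2, 5]
After 2 (reverse(3, 5)): [3, 4, 0, 5, 2, 1]
After 3 (swap(3, 5)): [3, 4, 0, 1, 2, 5]
After 4 (rotate_left(1, 3, k=2)): [3, 1, 4, 0, 2, 5]
After 5 (rotate_left(1, 4, k=3)): [3, 2, 1, 4, 0, 5]
After 6 (swap(3, 0)): [4, 2, 1, 3, 0, 5]
After 7 (rotate_left(0, 3, k=2)): [1, 3, 4, 2, 0, 5]
After 8 (reverse(1, 4)): [1, 0, 2, 4, 3, 5]
After 9 (swap(2, 5)): [1, 0, 5, 4, 3, 2]
After 10 (swap(0, 1)): [0, 1, 5, 4, 3, 2]
After 11 (reverse(2, 4)): [0, 1, 3, 4, 5, 2]
After 12 (swap(1, 3)): [0, 4, 3, 1, 5, 2]
After 13 (reverse(0, 4)): [5, 1, 3, 4, 0, 2]
After 14 (swap(0, 4)): [0, 1, 3, 4, 5, 2]

Answer: 0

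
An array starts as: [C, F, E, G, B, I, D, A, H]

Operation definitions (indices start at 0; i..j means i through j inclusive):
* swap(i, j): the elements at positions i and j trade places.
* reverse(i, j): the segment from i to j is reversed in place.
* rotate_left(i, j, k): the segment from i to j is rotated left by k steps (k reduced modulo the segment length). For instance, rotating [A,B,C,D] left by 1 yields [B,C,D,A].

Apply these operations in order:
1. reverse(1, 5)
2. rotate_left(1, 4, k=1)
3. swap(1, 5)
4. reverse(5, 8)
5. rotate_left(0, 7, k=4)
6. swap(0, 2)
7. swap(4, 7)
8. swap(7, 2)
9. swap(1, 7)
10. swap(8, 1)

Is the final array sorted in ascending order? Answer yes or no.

Answer: yes

Derivation:
After 1 (reverse(1, 5)): [C, I, B, G, E, F, D, A, H]
After 2 (rotate_left(1, 4, k=1)): [C, B, G, E, I, F, D, A, H]
After 3 (swap(1, 5)): [C, F, G, E, I, B, D, A, H]
After 4 (reverse(5, 8)): [C, F, G, E, I, H, A, D, B]
After 5 (rotate_left(0, 7, k=4)): [I, H, A, D, C, F, G, E, B]
After 6 (swap(0, 2)): [A, H, I, D, C, F, G, E, B]
After 7 (swap(4, 7)): [A, H, I, D, E, F, G, C, B]
After 8 (swap(7, 2)): [A, H, C, D, E, F, G, I, B]
After 9 (swap(1, 7)): [A, I, C, D, E, F, G, H, B]
After 10 (swap(8, 1)): [A, B, C, D, E, F, G, H, I]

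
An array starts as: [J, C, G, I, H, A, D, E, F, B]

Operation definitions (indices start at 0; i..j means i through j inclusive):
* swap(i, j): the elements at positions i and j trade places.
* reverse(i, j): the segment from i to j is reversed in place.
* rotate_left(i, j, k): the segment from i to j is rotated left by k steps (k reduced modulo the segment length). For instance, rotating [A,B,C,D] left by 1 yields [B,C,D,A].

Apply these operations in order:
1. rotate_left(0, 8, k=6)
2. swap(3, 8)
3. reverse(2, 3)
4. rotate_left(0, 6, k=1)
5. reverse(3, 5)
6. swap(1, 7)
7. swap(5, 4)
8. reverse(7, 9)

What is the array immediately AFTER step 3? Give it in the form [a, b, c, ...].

After 1 (rotate_left(0, 8, k=6)): [D, E, F, J, C, G, I, H, A, B]
After 2 (swap(3, 8)): [D, E, F, A, C, G, I, H, J, B]
After 3 (reverse(2, 3)): [D, E, A, F, C, G, I, H, J, B]

Answer: [D, E, A, F, C, G, I, H, J, B]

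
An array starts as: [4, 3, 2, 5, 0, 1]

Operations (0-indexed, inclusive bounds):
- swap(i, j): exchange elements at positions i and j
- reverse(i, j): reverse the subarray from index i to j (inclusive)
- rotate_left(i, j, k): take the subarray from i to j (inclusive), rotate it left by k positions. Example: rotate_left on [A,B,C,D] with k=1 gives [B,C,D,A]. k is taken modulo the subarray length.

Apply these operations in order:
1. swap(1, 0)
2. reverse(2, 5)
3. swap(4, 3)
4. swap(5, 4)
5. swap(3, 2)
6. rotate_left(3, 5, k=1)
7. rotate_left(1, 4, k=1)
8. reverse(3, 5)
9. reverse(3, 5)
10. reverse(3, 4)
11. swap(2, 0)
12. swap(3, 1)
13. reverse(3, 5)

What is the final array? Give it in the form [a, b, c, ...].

After 1 (swap(1, 0)): [3, 4, 2, 5, 0, 1]
After 2 (reverse(2, 5)): [3, 4, 1, 0, 5, 2]
After 3 (swap(4, 3)): [3, 4, 1, 5, 0, 2]
After 4 (swap(5, 4)): [3, 4, 1, 5, 2, 0]
After 5 (swap(3, 2)): [3, 4, 5, 1, 2, 0]
After 6 (rotate_left(3, 5, k=1)): [3, 4, 5, 2, 0, 1]
After 7 (rotate_left(1, 4, k=1)): [3, 5, 2, 0, 4, 1]
After 8 (reverse(3, 5)): [3, 5, 2, 1, 4, 0]
After 9 (reverse(3, 5)): [3, 5, 2, 0, 4, 1]
After 10 (reverse(3, 4)): [3, 5, 2, 4, 0, 1]
After 11 (swap(2, 0)): [2, 5, 3, 4, 0, 1]
After 12 (swap(3, 1)): [2, 4, 3, 5, 0, 1]
After 13 (reverse(3, 5)): [2, 4, 3, 1, 0, 5]

Answer: [2, 4, 3, 1, 0, 5]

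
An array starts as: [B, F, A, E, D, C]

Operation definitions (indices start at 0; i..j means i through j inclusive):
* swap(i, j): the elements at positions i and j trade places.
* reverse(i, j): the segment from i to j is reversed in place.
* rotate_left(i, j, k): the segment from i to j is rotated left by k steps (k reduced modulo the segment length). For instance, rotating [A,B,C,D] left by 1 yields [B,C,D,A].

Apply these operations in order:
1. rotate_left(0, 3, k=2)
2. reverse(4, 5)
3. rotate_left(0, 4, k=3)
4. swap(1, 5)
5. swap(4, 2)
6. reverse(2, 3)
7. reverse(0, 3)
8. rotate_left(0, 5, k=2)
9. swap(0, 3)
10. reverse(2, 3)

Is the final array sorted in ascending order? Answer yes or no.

Answer: no

Derivation:
After 1 (rotate_left(0, 3, k=2)): [A, E, B, F, D, C]
After 2 (reverse(4, 5)): [A, E, B, F, C, D]
After 3 (rotate_left(0, 4, k=3)): [F, C, A, E, B, D]
After 4 (swap(1, 5)): [F, D, A, E, B, C]
After 5 (swap(4, 2)): [F, D, B, E, A, C]
After 6 (reverse(2, 3)): [F, D, E, B, A, C]
After 7 (reverse(0, 3)): [B, E, D, F, A, C]
After 8 (rotate_left(0, 5, k=2)): [D, F, A, C, B, E]
After 9 (swap(0, 3)): [C, F, A, D, B, E]
After 10 (reverse(2, 3)): [C, F, D, A, B, E]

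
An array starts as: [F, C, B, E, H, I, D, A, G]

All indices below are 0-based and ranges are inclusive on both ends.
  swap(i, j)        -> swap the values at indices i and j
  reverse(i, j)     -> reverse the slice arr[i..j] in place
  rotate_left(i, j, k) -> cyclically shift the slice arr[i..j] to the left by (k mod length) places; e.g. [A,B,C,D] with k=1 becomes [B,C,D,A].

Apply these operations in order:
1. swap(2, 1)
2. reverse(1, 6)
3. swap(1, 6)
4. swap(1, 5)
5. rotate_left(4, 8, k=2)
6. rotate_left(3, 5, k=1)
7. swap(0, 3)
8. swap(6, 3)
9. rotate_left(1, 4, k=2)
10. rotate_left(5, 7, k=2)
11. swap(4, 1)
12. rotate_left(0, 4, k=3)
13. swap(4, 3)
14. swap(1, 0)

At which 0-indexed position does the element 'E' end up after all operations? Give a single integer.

Answer: 5

Derivation:
After 1 (swap(2, 1)): [F, B, C, E, H, I, D, A, G]
After 2 (reverse(1, 6)): [F, D, I, H, E, C, B, A, G]
After 3 (swap(1, 6)): [F, B, I, H, E, C, D, A, G]
After 4 (swap(1, 5)): [F, C, I, H, E, B, D, A, G]
After 5 (rotate_left(4, 8, k=2)): [F, C, I, H, D, A, G, E, B]
After 6 (rotate_left(3, 5, k=1)): [F, C, I, D, A, H, G, E, B]
After 7 (swap(0, 3)): [D, C, I, F, A, H, G, E, B]
After 8 (swap(6, 3)): [D, C, I, G, A, H, F, E, B]
After 9 (rotate_left(1, 4, k=2)): [D, G, A, C, I, H, F, E, B]
After 10 (rotate_left(5, 7, k=2)): [D, G, A, C, I, E, H, F, B]
After 11 (swap(4, 1)): [D, I, A, C, G, E, H, F, B]
After 12 (rotate_left(0, 4, k=3)): [C, G, D, I, A, E, H, F, B]
After 13 (swap(4, 3)): [C, G, D, A, I, E, H, F, B]
After 14 (swap(1, 0)): [G, C, D, A, I, E, H, F, B]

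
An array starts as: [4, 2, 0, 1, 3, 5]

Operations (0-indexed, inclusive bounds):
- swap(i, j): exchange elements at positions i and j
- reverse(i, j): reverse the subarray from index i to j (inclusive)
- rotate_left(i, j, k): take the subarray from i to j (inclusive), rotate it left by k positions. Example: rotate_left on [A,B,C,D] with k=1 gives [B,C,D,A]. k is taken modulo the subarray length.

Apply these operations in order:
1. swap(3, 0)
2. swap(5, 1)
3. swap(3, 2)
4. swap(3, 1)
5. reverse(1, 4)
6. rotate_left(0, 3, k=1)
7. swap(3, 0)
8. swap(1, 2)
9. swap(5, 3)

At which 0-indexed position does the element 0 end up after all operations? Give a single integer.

Answer: 4

Derivation:
After 1 (swap(3, 0)): [1, 2, 0, 4, 3, 5]
After 2 (swap(5, 1)): [1, 5, 0, 4, 3, 2]
After 3 (swap(3, 2)): [1, 5, 4, 0, 3, 2]
After 4 (swap(3, 1)): [1, 0, 4, 5, 3, 2]
After 5 (reverse(1, 4)): [1, 3, 5, 4, 0, 2]
After 6 (rotate_left(0, 3, k=1)): [3, 5, 4, 1, 0, 2]
After 7 (swap(3, 0)): [1, 5, 4, 3, 0, 2]
After 8 (swap(1, 2)): [1, 4, 5, 3, 0, 2]
After 9 (swap(5, 3)): [1, 4, 5, 2, 0, 3]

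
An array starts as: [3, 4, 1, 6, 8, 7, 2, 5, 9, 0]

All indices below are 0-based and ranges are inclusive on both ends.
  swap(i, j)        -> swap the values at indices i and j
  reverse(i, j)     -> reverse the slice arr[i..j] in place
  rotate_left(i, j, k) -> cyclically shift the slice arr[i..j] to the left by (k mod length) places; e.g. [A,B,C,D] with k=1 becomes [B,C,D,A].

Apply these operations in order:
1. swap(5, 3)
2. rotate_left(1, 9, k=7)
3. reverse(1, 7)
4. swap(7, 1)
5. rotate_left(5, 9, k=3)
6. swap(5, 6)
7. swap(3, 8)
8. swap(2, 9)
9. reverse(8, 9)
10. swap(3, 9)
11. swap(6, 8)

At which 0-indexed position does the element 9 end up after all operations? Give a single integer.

After 1 (swap(5, 3)): [3, 4, 1, 7, 8, 6, 2, 5, 9, 0]
After 2 (rotate_left(1, 9, k=7)): [3, 9, 0, 4, 1, 7, 8, 6, 2, 5]
After 3 (reverse(1, 7)): [3, 6, 8, 7, 1, 4, 0, 9, 2, 5]
After 4 (swap(7, 1)): [3, 9, 8, 7, 1, 4, 0, 6, 2, 5]
After 5 (rotate_left(5, 9, k=3)): [3, 9, 8, 7, 1, 2, 5, 4, 0, 6]
After 6 (swap(5, 6)): [3, 9, 8, 7, 1, 5, 2, 4, 0, 6]
After 7 (swap(3, 8)): [3, 9, 8, 0, 1, 5, 2, 4, 7, 6]
After 8 (swap(2, 9)): [3, 9, 6, 0, 1, 5, 2, 4, 7, 8]
After 9 (reverse(8, 9)): [3, 9, 6, 0, 1, 5, 2, 4, 8, 7]
After 10 (swap(3, 9)): [3, 9, 6, 7, 1, 5, 2, 4, 8, 0]
After 11 (swap(6, 8)): [3, 9, 6, 7, 1, 5, 8, 4, 2, 0]

Answer: 1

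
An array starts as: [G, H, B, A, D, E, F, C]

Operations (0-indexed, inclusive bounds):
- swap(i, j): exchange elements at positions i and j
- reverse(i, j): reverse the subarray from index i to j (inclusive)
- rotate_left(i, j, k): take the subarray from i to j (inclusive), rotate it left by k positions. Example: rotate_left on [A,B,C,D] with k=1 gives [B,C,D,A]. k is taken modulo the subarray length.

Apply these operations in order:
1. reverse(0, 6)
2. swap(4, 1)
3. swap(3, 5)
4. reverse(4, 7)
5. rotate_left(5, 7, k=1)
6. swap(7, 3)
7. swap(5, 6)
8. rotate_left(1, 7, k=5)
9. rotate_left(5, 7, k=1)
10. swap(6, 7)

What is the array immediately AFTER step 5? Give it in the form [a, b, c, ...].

Answer: [F, B, D, H, C, A, E, G]

Derivation:
After 1 (reverse(0, 6)): [F, E, D, A, B, H, G, C]
After 2 (swap(4, 1)): [F, B, D, A, E, H, G, C]
After 3 (swap(3, 5)): [F, B, D, H, E, A, G, C]
After 4 (reverse(4, 7)): [F, B, D, H, C, G, A, E]
After 5 (rotate_left(5, 7, k=1)): [F, B, D, H, C, A, E, G]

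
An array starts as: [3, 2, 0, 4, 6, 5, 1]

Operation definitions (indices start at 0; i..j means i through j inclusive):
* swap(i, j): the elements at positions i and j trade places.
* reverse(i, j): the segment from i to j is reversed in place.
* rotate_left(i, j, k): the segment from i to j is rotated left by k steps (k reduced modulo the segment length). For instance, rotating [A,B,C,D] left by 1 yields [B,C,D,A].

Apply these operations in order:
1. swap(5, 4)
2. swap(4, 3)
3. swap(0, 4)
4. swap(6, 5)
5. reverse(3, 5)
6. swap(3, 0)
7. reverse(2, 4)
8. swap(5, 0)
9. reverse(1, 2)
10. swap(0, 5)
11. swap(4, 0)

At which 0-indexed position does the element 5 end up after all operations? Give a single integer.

After 1 (swap(5, 4)): [3, 2, 0, 4, 5, 6, 1]
After 2 (swap(4, 3)): [3, 2, 0, 5, 4, 6, 1]
After 3 (swap(0, 4)): [4, 2, 0, 5, 3, 6, 1]
After 4 (swap(6, 5)): [4, 2, 0, 5, 3, 1, 6]
After 5 (reverse(3, 5)): [4, 2, 0, 1, 3, 5, 6]
After 6 (swap(3, 0)): [1, 2, 0, 4, 3, 5, 6]
After 7 (reverse(2, 4)): [1, 2, 3, 4, 0, 5, 6]
After 8 (swap(5, 0)): [5, 2, 3, 4, 0, 1, 6]
After 9 (reverse(1, 2)): [5, 3, 2, 4, 0, 1, 6]
After 10 (swap(0, 5)): [1, 3, 2, 4, 0, 5, 6]
After 11 (swap(4, 0)): [0, 3, 2, 4, 1, 5, 6]

Answer: 5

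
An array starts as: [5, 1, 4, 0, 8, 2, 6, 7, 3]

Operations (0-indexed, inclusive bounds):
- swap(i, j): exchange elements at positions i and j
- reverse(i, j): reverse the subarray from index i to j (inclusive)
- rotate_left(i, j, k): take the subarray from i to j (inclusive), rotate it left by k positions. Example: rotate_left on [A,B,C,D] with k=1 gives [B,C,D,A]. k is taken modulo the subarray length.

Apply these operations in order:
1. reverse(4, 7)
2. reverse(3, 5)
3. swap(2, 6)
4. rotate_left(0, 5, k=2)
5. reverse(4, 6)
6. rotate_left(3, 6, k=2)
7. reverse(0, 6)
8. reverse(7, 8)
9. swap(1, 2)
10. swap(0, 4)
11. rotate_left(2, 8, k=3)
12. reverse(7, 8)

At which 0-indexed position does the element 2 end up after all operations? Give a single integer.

Answer: 3

Derivation:
After 1 (reverse(4, 7)): [5, 1, 4, 0, 7, 6, 2, 8, 3]
After 2 (reverse(3, 5)): [5, 1, 4, 6, 7, 0, 2, 8, 3]
After 3 (swap(2, 6)): [5, 1, 2, 6, 7, 0, 4, 8, 3]
After 4 (rotate_left(0, 5, k=2)): [2, 6, 7, 0, 5, 1, 4, 8, 3]
After 5 (reverse(4, 6)): [2, 6, 7, 0, 4, 1, 5, 8, 3]
After 6 (rotate_left(3, 6, k=2)): [2, 6, 7, 1, 5, 0, 4, 8, 3]
After 7 (reverse(0, 6)): [4, 0, 5, 1, 7, 6, 2, 8, 3]
After 8 (reverse(7, 8)): [4, 0, 5, 1, 7, 6, 2, 3, 8]
After 9 (swap(1, 2)): [4, 5, 0, 1, 7, 6, 2, 3, 8]
After 10 (swap(0, 4)): [7, 5, 0, 1, 4, 6, 2, 3, 8]
After 11 (rotate_left(2, 8, k=3)): [7, 5, 6, 2, 3, 8, 0, 1, 4]
After 12 (reverse(7, 8)): [7, 5, 6, 2, 3, 8, 0, 4, 1]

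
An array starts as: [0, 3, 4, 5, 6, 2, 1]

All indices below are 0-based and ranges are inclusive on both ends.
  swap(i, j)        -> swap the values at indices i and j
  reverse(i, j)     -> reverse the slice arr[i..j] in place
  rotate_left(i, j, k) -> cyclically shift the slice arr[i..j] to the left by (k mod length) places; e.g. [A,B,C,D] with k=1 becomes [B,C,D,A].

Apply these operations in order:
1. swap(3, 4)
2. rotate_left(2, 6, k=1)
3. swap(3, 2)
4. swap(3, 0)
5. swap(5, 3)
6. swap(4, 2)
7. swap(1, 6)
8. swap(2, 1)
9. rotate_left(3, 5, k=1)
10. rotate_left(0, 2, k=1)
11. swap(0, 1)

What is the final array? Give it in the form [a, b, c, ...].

After 1 (swap(3, 4)): [0, 3, 4, 6, 5, 2, 1]
After 2 (rotate_left(2, 6, k=1)): [0, 3, 6, 5, 2, 1, 4]
After 3 (swap(3, 2)): [0, 3, 5, 6, 2, 1, 4]
After 4 (swap(3, 0)): [6, 3, 5, 0, 2, 1, 4]
After 5 (swap(5, 3)): [6, 3, 5, 1, 2, 0, 4]
After 6 (swap(4, 2)): [6, 3, 2, 1, 5, 0, 4]
After 7 (swap(1, 6)): [6, 4, 2, 1, 5, 0, 3]
After 8 (swap(2, 1)): [6, 2, 4, 1, 5, 0, 3]
After 9 (rotate_left(3, 5, k=1)): [6, 2, 4, 5, 0, 1, 3]
After 10 (rotate_left(0, 2, k=1)): [2, 4, 6, 5, 0, 1, 3]
After 11 (swap(0, 1)): [4, 2, 6, 5, 0, 1, 3]

Answer: [4, 2, 6, 5, 0, 1, 3]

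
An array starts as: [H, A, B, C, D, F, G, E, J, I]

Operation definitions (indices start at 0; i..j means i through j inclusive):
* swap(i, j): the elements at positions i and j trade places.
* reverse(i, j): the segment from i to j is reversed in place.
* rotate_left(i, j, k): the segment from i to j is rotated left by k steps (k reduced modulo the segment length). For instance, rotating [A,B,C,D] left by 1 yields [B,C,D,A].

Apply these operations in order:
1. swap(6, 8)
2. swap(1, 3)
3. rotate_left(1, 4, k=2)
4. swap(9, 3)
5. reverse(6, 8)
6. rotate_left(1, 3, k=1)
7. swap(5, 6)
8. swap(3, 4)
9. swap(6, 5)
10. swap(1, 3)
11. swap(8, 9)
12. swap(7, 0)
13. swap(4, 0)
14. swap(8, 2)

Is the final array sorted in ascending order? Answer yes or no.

After 1 (swap(6, 8)): [H, A, B, C, D, F, J, E, G, I]
After 2 (swap(1, 3)): [H, C, B, A, D, F, J, E, G, I]
After 3 (rotate_left(1, 4, k=2)): [H, A, D, C, B, F, J, E, G, I]
After 4 (swap(9, 3)): [H, A, D, I, B, F, J, E, G, C]
After 5 (reverse(6, 8)): [H, A, D, I, B, F, G, E, J, C]
After 6 (rotate_left(1, 3, k=1)): [H, D, I, A, B, F, G, E, J, C]
After 7 (swap(5, 6)): [H, D, I, A, B, G, F, E, J, C]
After 8 (swap(3, 4)): [H, D, I, B, A, G, F, E, J, C]
After 9 (swap(6, 5)): [H, D, I, B, A, F, G, E, J, C]
After 10 (swap(1, 3)): [H, B, I, D, A, F, G, E, J, C]
After 11 (swap(8, 9)): [H, B, I, D, A, F, G, E, C, J]
After 12 (swap(7, 0)): [E, B, I, D, A, F, G, H, C, J]
After 13 (swap(4, 0)): [A, B, I, D, E, F, G, H, C, J]
After 14 (swap(8, 2)): [A, B, C, D, E, F, G, H, I, J]

Answer: yes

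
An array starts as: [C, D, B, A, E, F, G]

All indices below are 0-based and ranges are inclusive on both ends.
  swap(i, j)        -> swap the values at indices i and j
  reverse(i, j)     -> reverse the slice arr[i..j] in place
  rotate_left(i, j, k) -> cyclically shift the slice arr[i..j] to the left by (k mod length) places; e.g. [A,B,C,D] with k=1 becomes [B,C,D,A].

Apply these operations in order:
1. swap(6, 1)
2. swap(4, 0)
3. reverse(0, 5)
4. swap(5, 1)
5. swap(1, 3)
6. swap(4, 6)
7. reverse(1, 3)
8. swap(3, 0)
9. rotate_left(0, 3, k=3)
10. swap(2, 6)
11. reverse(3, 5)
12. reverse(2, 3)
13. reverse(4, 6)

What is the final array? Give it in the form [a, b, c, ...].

Answer: [F, B, C, G, E, A, D]

Derivation:
After 1 (swap(6, 1)): [C, G, B, A, E, F, D]
After 2 (swap(4, 0)): [E, G, B, A, C, F, D]
After 3 (reverse(0, 5)): [F, C, A, B, G, E, D]
After 4 (swap(5, 1)): [F, E, A, B, G, C, D]
After 5 (swap(1, 3)): [F, B, A, E, G, C, D]
After 6 (swap(4, 6)): [F, B, A, E, D, C, G]
After 7 (reverse(1, 3)): [F, E, A, B, D, C, G]
After 8 (swap(3, 0)): [B, E, A, F, D, C, G]
After 9 (rotate_left(0, 3, k=3)): [F, B, E, A, D, C, G]
After 10 (swap(2, 6)): [F, B, G, A, D, C, E]
After 11 (reverse(3, 5)): [F, B, G, C, D, A, E]
After 12 (reverse(2, 3)): [F, B, C, G, D, A, E]
After 13 (reverse(4, 6)): [F, B, C, G, E, A, D]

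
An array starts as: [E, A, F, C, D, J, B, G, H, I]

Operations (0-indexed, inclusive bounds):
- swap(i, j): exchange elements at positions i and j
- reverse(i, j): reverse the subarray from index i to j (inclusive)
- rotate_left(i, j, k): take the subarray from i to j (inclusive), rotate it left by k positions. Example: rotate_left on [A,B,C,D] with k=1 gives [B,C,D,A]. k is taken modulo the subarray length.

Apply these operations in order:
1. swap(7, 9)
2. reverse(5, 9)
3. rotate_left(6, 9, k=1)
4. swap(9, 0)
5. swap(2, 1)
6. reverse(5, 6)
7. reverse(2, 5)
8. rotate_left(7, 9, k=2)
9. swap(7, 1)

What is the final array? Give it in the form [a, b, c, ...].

After 1 (swap(7, 9)): [E, A, F, C, D, J, B, I, H, G]
After 2 (reverse(5, 9)): [E, A, F, C, D, G, H, I, B, J]
After 3 (rotate_left(6, 9, k=1)): [E, A, F, C, D, G, I, B, J, H]
After 4 (swap(9, 0)): [H, A, F, C, D, G, I, B, J, E]
After 5 (swap(2, 1)): [H, F, A, C, D, G, I, B, J, E]
After 6 (reverse(5, 6)): [H, F, A, C, D, I, G, B, J, E]
After 7 (reverse(2, 5)): [H, F, I, D, C, A, G, B, J, E]
After 8 (rotate_left(7, 9, k=2)): [H, F, I, D, C, A, G, E, B, J]
After 9 (swap(7, 1)): [H, E, I, D, C, A, G, F, B, J]

Answer: [H, E, I, D, C, A, G, F, B, J]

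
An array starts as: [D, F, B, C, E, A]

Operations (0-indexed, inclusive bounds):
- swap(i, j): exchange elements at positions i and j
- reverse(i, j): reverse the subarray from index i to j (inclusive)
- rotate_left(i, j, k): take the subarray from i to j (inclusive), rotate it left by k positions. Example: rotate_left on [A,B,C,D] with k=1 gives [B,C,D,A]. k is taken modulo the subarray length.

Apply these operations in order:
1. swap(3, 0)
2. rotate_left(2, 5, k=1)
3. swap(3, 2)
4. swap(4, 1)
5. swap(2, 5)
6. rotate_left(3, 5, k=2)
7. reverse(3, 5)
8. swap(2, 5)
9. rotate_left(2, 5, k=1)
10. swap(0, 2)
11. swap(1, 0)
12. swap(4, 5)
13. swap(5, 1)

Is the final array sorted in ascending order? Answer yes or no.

After 1 (swap(3, 0)): [C, F, B, D, E, A]
After 2 (rotate_left(2, 5, k=1)): [C, F, D, E, A, B]
After 3 (swap(3, 2)): [C, F, E, D, A, B]
After 4 (swap(4, 1)): [C, A, E, D, F, B]
After 5 (swap(2, 5)): [C, A, B, D, F, E]
After 6 (rotate_left(3, 5, k=2)): [C, A, B, E, D, F]
After 7 (reverse(3, 5)): [C, A, B, F, D, E]
After 8 (swap(2, 5)): [C, A, E, F, D, B]
After 9 (rotate_left(2, 5, k=1)): [C, A, F, D, B, E]
After 10 (swap(0, 2)): [F, A, C, D, B, E]
After 11 (swap(1, 0)): [A, F, C, D, B, E]
After 12 (swap(4, 5)): [A, F, C, D, E, B]
After 13 (swap(5, 1)): [A, B, C, D, E, F]

Answer: yes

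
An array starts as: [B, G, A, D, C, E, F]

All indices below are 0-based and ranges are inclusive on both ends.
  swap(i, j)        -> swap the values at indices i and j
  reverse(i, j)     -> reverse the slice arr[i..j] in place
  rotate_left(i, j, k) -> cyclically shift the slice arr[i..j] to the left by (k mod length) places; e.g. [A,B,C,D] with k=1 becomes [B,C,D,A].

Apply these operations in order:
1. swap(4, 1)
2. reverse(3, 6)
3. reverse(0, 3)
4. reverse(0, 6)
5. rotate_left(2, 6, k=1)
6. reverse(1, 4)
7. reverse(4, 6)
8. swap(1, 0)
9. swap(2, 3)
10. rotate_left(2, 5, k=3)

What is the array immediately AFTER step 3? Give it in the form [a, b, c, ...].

After 1 (swap(4, 1)): [B, C, A, D, G, E, F]
After 2 (reverse(3, 6)): [B, C, A, F, E, G, D]
After 3 (reverse(0, 3)): [F, A, C, B, E, G, D]

Answer: [F, A, C, B, E, G, D]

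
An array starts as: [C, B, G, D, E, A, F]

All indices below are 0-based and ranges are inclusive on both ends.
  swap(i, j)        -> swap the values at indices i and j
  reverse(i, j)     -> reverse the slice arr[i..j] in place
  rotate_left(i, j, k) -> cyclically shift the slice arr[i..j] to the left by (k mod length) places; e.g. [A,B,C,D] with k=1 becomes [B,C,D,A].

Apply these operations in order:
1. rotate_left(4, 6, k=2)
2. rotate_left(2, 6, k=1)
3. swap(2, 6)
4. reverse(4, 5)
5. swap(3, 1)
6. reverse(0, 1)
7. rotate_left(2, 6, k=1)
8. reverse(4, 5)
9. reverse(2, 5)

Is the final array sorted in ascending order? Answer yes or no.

After 1 (rotate_left(4, 6, k=2)): [C, B, G, D, F, E, A]
After 2 (rotate_left(2, 6, k=1)): [C, B, D, F, E, A, G]
After 3 (swap(2, 6)): [C, B, G, F, E, A, D]
After 4 (reverse(4, 5)): [C, B, G, F, A, E, D]
After 5 (swap(3, 1)): [C, F, G, B, A, E, D]
After 6 (reverse(0, 1)): [F, C, G, B, A, E, D]
After 7 (rotate_left(2, 6, k=1)): [F, C, B, A, E, D, G]
After 8 (reverse(4, 5)): [F, C, B, A, D, E, G]
After 9 (reverse(2, 5)): [F, C, E, D, A, B, G]

Answer: no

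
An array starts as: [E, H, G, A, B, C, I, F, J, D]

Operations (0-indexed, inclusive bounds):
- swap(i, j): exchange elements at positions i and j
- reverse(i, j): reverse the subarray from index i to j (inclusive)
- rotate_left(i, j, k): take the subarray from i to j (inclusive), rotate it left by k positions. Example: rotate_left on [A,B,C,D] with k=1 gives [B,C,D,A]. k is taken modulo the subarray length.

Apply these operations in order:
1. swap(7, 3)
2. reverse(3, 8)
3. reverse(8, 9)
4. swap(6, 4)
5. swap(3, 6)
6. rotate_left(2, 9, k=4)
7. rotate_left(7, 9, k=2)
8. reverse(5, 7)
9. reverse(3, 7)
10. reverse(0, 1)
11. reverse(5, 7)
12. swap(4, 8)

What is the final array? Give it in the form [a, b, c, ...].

Answer: [H, E, J, F, A, B, D, I, G, C]

Derivation:
After 1 (swap(7, 3)): [E, H, G, F, B, C, I, A, J, D]
After 2 (reverse(3, 8)): [E, H, G, J, A, I, C, B, F, D]
After 3 (reverse(8, 9)): [E, H, G, J, A, I, C, B, D, F]
After 4 (swap(6, 4)): [E, H, G, J, C, I, A, B, D, F]
After 5 (swap(3, 6)): [E, H, G, A, C, I, J, B, D, F]
After 6 (rotate_left(2, 9, k=4)): [E, H, J, B, D, F, G, A, C, I]
After 7 (rotate_left(7, 9, k=2)): [E, H, J, B, D, F, G, I, A, C]
After 8 (reverse(5, 7)): [E, H, J, B, D, I, G, F, A, C]
After 9 (reverse(3, 7)): [E, H, J, F, G, I, D, B, A, C]
After 10 (reverse(0, 1)): [H, E, J, F, G, I, D, B, A, C]
After 11 (reverse(5, 7)): [H, E, J, F, G, B, D, I, A, C]
After 12 (swap(4, 8)): [H, E, J, F, A, B, D, I, G, C]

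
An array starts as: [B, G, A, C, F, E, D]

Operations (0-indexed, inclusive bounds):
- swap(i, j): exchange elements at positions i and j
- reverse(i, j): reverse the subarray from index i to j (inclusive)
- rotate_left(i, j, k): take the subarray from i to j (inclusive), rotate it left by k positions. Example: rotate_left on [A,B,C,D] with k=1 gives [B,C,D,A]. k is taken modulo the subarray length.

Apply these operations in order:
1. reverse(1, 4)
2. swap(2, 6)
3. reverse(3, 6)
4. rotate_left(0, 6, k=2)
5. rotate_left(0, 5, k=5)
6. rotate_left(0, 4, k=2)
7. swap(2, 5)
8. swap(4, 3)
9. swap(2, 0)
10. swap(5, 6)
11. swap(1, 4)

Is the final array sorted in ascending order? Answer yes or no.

Answer: yes

Derivation:
After 1 (reverse(1, 4)): [B, F, C, A, G, E, D]
After 2 (swap(2, 6)): [B, F, D, A, G, E, C]
After 3 (reverse(3, 6)): [B, F, D, C, E, G, A]
After 4 (rotate_left(0, 6, k=2)): [D, C, E, G, A, B, F]
After 5 (rotate_left(0, 5, k=5)): [B, D, C, E, G, A, F]
After 6 (rotate_left(0, 4, k=2)): [C, E, G, B, D, A, F]
After 7 (swap(2, 5)): [C, E, A, B, D, G, F]
After 8 (swap(4, 3)): [C, E, A, D, B, G, F]
After 9 (swap(2, 0)): [A, E, C, D, B, G, F]
After 10 (swap(5, 6)): [A, E, C, D, B, F, G]
After 11 (swap(1, 4)): [A, B, C, D, E, F, G]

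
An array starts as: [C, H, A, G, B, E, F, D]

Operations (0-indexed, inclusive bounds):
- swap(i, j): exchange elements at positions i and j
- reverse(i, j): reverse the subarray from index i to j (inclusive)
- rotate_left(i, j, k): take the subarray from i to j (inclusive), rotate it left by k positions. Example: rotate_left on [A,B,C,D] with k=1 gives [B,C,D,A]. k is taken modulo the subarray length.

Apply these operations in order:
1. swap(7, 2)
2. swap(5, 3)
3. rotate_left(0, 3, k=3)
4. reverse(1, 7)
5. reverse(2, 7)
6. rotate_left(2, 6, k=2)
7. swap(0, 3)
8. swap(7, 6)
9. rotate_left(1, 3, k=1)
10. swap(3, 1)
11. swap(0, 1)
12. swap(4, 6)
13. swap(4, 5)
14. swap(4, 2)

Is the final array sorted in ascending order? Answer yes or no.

Answer: yes

Derivation:
After 1 (swap(7, 2)): [C, H, D, G, B, E, F, A]
After 2 (swap(5, 3)): [C, H, D, E, B, G, F, A]
After 3 (rotate_left(0, 3, k=3)): [E, C, H, D, B, G, F, A]
After 4 (reverse(1, 7)): [E, A, F, G, B, D, H, C]
After 5 (reverse(2, 7)): [E, A, C, H, D, B, G, F]
After 6 (rotate_left(2, 6, k=2)): [E, A, D, B, G, C, H, F]
After 7 (swap(0, 3)): [B, A, D, E, G, C, H, F]
After 8 (swap(7, 6)): [B, A, D, E, G, C, F, H]
After 9 (rotate_left(1, 3, k=1)): [B, D, E, A, G, C, F, H]
After 10 (swap(3, 1)): [B, A, E, D, G, C, F, H]
After 11 (swap(0, 1)): [A, B, E, D, G, C, F, H]
After 12 (swap(4, 6)): [A, B, E, D, F, C, G, H]
After 13 (swap(4, 5)): [A, B, E, D, C, F, G, H]
After 14 (swap(4, 2)): [A, B, C, D, E, F, G, H]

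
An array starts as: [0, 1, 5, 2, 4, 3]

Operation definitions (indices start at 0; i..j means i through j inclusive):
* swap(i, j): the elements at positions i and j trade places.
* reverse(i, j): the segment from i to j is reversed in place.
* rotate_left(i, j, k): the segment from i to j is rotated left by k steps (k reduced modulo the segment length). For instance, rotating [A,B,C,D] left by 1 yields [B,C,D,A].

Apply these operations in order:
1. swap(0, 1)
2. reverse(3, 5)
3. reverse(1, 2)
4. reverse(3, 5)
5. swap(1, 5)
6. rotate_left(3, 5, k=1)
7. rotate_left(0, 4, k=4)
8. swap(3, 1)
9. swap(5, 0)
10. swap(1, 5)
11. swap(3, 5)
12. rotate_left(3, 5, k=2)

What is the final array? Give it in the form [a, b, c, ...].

After 1 (swap(0, 1)): [1, 0, 5, 2, 4, 3]
After 2 (reverse(3, 5)): [1, 0, 5, 3, 4, 2]
After 3 (reverse(1, 2)): [1, 5, 0, 3, 4, 2]
After 4 (reverse(3, 5)): [1, 5, 0, 2, 4, 3]
After 5 (swap(1, 5)): [1, 3, 0, 2, 4, 5]
After 6 (rotate_left(3, 5, k=1)): [1, 3, 0, 4, 5, 2]
After 7 (rotate_left(0, 4, k=4)): [5, 1, 3, 0, 4, 2]
After 8 (swap(3, 1)): [5, 0, 3, 1, 4, 2]
After 9 (swap(5, 0)): [2, 0, 3, 1, 4, 5]
After 10 (swap(1, 5)): [2, 5, 3, 1, 4, 0]
After 11 (swap(3, 5)): [2, 5, 3, 0, 4, 1]
After 12 (rotate_left(3, 5, k=2)): [2, 5, 3, 1, 0, 4]

Answer: [2, 5, 3, 1, 0, 4]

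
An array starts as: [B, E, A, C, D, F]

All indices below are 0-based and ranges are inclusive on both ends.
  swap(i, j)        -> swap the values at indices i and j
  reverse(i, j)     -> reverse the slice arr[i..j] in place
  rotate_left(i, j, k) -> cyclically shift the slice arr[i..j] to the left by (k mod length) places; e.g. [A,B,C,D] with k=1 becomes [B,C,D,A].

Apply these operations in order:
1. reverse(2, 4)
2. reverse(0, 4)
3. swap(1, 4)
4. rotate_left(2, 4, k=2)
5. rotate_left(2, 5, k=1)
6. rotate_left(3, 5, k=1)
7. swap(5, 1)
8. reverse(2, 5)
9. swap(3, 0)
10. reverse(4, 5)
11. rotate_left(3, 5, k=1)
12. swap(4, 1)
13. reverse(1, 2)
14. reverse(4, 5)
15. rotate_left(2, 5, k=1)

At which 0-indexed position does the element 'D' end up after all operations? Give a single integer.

After 1 (reverse(2, 4)): [B, E, D, C, A, F]
After 2 (reverse(0, 4)): [A, C, D, E, B, F]
After 3 (swap(1, 4)): [A, B, D, E, C, F]
After 4 (rotate_left(2, 4, k=2)): [A, B, C, D, E, F]
After 5 (rotate_left(2, 5, k=1)): [A, B, D, E, F, C]
After 6 (rotate_left(3, 5, k=1)): [A, B, D, F, C, E]
After 7 (swap(5, 1)): [A, E, D, F, C, B]
After 8 (reverse(2, 5)): [A, E, B, C, F, D]
After 9 (swap(3, 0)): [C, E, B, A, F, D]
After 10 (reverse(4, 5)): [C, E, B, A, D, F]
After 11 (rotate_left(3, 5, k=1)): [C, E, B, D, F, A]
After 12 (swap(4, 1)): [C, F, B, D, E, A]
After 13 (reverse(1, 2)): [C, B, F, D, E, A]
After 14 (reverse(4, 5)): [C, B, F, D, A, E]
After 15 (rotate_left(2, 5, k=1)): [C, B, D, A, E, F]

Answer: 2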